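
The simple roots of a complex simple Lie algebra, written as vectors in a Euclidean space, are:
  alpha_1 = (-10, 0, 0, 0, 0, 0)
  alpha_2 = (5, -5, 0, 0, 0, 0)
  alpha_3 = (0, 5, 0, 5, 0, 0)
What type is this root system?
C_3 (sp(6))

Compute the Cartan integers a_ij = 2(alpha_i, alpha_j)/(alpha_j, alpha_j); the resulting 3x3 Cartan matrix is
[[2, -2, 0], [-1, 2, -1], [0, -1, 2]].
The roots have two lengths (squared-length ratio 2:1); the short ones are alpha_{2,3}. The associated Dynkin diagram is a chain of 3 nodes with a double edge at one end; the terminal node there is the unique long simple root (C_3), so the type is C_3 (the algebra sp(6)).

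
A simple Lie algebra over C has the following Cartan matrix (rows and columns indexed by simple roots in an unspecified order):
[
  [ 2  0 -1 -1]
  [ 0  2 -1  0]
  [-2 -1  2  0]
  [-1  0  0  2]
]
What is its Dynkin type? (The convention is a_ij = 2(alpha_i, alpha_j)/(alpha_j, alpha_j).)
F_4

The matrix has rank 4 with 2's on the diagonal. Reading the off-diagonal entries as Dynkin edges (a single edge where a_ij = a_ji = -1; a double or triple edge where a_ij * a_ji = 2 or 3), the diagram is a chain of 4 nodes with a double edge between the middle two (F_4). One simple-root ordering that puts it in standard form is (alpha_2, alpha_3, alpha_1, alpha_4). So the algebra is type F_4.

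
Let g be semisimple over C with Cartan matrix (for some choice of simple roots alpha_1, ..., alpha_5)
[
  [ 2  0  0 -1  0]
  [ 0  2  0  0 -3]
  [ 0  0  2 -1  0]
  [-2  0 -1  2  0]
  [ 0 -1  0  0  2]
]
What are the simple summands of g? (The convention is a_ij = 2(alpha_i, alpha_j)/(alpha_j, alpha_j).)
The diagram associated to this matrix has two connected components: the simple roots {alpha_1, alpha_3, alpha_4} form a chain of 3 nodes with a double edge at one end; the terminal node there is the unique short simple root (B_3), and {alpha_2, alpha_5} form two nodes joined by a triple edge (G_2). A semisimple Lie algebra decomposes uniquely as the direct sum of simple ideals, one per connected component of its Dynkin diagram, so g ≅ B_3 ⊕ G_2 (dimension 21 + 14 = 35).

type B_3 ⊕ type G_2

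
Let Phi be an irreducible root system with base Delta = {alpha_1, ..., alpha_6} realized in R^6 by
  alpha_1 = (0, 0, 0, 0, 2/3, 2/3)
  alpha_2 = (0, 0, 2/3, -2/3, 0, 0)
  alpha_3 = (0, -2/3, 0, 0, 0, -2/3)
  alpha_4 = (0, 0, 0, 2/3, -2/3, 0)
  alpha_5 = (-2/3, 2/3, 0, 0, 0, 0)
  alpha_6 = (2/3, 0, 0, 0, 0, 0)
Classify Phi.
Compute the Cartan integers a_ij = 2(alpha_i, alpha_j)/(alpha_j, alpha_j); the resulting 6x6 Cartan matrix is
[[2, 0, -1, -1, 0, 0], [0, 2, 0, -1, 0, 0], [-1, 0, 2, 0, -1, 0], [-1, -1, 0, 2, 0, 0], [0, 0, -1, 0, 2, -2], [0, 0, 0, 0, -1, 2]].
The roots have two lengths (squared-length ratio 2:1); the short ones are alpha_{6}. The associated Dynkin diagram is a chain of 6 nodes with a double edge at one end; the terminal node there is the unique short simple root (B_6), so the type is B_6 (the algebra so(13)).

B6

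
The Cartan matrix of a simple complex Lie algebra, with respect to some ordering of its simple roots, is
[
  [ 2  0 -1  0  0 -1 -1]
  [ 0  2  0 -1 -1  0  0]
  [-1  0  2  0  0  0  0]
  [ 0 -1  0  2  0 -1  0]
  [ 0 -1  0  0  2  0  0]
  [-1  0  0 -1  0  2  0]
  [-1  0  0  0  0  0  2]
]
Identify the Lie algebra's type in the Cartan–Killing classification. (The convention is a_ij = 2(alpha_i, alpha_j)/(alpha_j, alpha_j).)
The matrix has rank 7 with 2's on the diagonal. Reading the off-diagonal entries as Dynkin edges (a single edge where a_ij = a_ji = -1; a double or triple edge where a_ij * a_ji = 2 or 3), the diagram is a chain of 5 nodes with a fork of two nodes at one end (D_7). One simple-root ordering that puts it in standard form is (alpha_5, alpha_2, alpha_4, alpha_6, alpha_1, alpha_7, alpha_3). So the algebra is type D_7, i.e. so(14).

D7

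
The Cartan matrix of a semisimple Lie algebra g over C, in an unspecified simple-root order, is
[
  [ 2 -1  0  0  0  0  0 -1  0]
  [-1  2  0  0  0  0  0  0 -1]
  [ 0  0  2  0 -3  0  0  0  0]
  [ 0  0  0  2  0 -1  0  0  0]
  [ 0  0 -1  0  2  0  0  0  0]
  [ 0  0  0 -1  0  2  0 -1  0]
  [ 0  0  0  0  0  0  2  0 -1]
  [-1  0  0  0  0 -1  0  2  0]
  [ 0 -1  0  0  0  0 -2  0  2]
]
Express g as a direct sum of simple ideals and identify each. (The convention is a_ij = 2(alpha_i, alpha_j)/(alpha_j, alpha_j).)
type B_7 + type G_2

The diagram associated to this matrix has two connected components: the simple roots {alpha_1, alpha_2, alpha_4, alpha_6, alpha_7, alpha_8, alpha_9} form a chain of 7 nodes with a double edge at one end; the terminal node there is the unique short simple root (B_7), and {alpha_3, alpha_5} form two nodes joined by a triple edge (G_2). A semisimple Lie algebra decomposes uniquely as the direct sum of simple ideals, one per connected component of its Dynkin diagram, so g ≅ B_7 ⊕ G_2 (dimension 105 + 14 = 119).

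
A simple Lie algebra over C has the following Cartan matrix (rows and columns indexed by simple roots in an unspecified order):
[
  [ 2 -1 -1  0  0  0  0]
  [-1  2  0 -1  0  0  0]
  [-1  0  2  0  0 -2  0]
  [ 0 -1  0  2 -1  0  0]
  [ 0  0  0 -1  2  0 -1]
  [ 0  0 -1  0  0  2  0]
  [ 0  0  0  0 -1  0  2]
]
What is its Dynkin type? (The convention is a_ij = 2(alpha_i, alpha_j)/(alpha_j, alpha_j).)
The matrix has rank 7 with 2's on the diagonal. Reading the off-diagonal entries as Dynkin edges (a single edge where a_ij = a_ji = -1; a double or triple edge where a_ij * a_ji = 2 or 3), the diagram is a chain of 7 nodes with a double edge at one end; the terminal node there is the unique short simple root (B_7). One simple-root ordering that puts it in standard form is (alpha_7, alpha_5, alpha_4, alpha_2, alpha_1, alpha_3, alpha_6). So the algebra is type B_7, i.e. so(15).

type B_7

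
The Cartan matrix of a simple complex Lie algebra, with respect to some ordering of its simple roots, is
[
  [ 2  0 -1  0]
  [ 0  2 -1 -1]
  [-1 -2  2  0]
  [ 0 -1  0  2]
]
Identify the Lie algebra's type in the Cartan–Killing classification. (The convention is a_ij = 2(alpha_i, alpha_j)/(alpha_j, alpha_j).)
F_4

The matrix has rank 4 with 2's on the diagonal. Reading the off-diagonal entries as Dynkin edges (a single edge where a_ij = a_ji = -1; a double or triple edge where a_ij * a_ji = 2 or 3), the diagram is a chain of 4 nodes with a double edge between the middle two (F_4). One simple-root ordering that puts it in standard form is (alpha_1, alpha_3, alpha_2, alpha_4). So the algebra is type F_4.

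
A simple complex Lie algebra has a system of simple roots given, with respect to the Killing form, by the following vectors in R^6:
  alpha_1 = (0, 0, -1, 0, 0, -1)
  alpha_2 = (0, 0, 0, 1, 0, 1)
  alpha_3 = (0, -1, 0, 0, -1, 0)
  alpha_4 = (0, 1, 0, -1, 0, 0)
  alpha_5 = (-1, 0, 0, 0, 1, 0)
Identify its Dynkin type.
A_5 (sl(6))

Compute the Cartan integers a_ij = 2(alpha_i, alpha_j)/(alpha_j, alpha_j); the resulting 5x5 Cartan matrix is
[[2, -1, 0, 0, 0], [-1, 2, 0, -1, 0], [0, 0, 2, -1, -1], [0, -1, -1, 2, 0], [0, 0, -1, 0, 2]].
All simple roots have the same length, so the diagram is simply laced. The associated Dynkin diagram is a chain of 5 nodes with single edges (A_5), so the type is A_5 (the algebra sl(6)).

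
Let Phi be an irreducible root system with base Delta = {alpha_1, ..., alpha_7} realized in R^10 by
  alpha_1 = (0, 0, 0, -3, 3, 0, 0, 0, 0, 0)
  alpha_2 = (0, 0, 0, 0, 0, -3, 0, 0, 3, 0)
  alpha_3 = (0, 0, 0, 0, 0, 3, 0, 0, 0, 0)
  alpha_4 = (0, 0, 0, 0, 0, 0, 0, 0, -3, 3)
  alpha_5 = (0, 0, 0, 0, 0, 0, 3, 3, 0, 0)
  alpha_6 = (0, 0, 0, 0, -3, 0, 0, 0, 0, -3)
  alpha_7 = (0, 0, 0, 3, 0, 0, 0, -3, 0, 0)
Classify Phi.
Compute the Cartan integers a_ij = 2(alpha_i, alpha_j)/(alpha_j, alpha_j); the resulting 7x7 Cartan matrix is
[[2, 0, 0, 0, 0, -1, -1], [0, 2, -2, -1, 0, 0, 0], [0, -1, 2, 0, 0, 0, 0], [0, -1, 0, 2, 0, -1, 0], [0, 0, 0, 0, 2, 0, -1], [-1, 0, 0, -1, 0, 2, 0], [-1, 0, 0, 0, -1, 0, 2]].
The roots have two lengths (squared-length ratio 2:1); the short ones are alpha_{3}. The associated Dynkin diagram is a chain of 7 nodes with a double edge at one end; the terminal node there is the unique short simple root (B_7), so the type is B_7 (the algebra so(15)).

B7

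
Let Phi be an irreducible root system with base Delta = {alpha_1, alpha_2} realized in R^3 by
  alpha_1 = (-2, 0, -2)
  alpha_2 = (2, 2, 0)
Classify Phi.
type A_2

Compute the Cartan integers a_ij = 2(alpha_i, alpha_j)/(alpha_j, alpha_j); the resulting 2x2 Cartan matrix is
[[2, -1], [-1, 2]].
All simple roots have the same length, so the diagram is simply laced. The associated Dynkin diagram is a chain of 2 nodes with single edges (A_2), so the type is A_2 (the algebra sl(3)).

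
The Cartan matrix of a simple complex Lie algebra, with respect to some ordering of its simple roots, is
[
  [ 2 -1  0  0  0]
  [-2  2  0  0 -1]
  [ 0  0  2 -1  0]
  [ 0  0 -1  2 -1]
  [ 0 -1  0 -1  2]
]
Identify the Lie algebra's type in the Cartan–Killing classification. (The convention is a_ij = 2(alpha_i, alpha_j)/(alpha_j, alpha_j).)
The matrix has rank 5 with 2's on the diagonal. Reading the off-diagonal entries as Dynkin edges (a single edge where a_ij = a_ji = -1; a double or triple edge where a_ij * a_ji = 2 or 3), the diagram is a chain of 5 nodes with a double edge at one end; the terminal node there is the unique short simple root (B_5). One simple-root ordering that puts it in standard form is (alpha_3, alpha_4, alpha_5, alpha_2, alpha_1). So the algebra is type B_5, i.e. so(11).

B_5 (so(11))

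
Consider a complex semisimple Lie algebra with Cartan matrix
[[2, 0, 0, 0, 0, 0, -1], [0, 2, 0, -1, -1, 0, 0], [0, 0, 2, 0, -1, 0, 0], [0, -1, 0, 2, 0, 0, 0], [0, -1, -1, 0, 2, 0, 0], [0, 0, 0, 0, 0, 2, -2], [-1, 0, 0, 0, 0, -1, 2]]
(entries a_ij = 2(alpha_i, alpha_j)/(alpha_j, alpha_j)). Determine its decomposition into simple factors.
The diagram associated to this matrix has two connected components: the simple roots {alpha_2, alpha_3, alpha_4, alpha_5} form a chain of 4 nodes with single edges (A_4), and {alpha_1, alpha_6, alpha_7} form a chain of 3 nodes with a double edge at one end; the terminal node there is the unique long simple root (C_3). A semisimple Lie algebra decomposes uniquely as the direct sum of simple ideals, one per connected component of its Dynkin diagram, so g ≅ A_4 ⊕ C_3 (dimension 24 + 21 = 45).

A4 ⊕ C3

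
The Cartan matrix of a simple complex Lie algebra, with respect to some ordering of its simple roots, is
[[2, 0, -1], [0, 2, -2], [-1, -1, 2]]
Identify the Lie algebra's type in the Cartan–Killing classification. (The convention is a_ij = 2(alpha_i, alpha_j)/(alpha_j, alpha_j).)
The matrix has rank 3 with 2's on the diagonal. Reading the off-diagonal entries as Dynkin edges (a single edge where a_ij = a_ji = -1; a double or triple edge where a_ij * a_ji = 2 or 3), the diagram is a chain of 3 nodes with a double edge at one end; the terminal node there is the unique long simple root (C_3). One simple-root ordering that puts it in standard form is (alpha_1, alpha_3, alpha_2). So the algebra is type C_3, i.e. sp(6).

C_3 (sp(6))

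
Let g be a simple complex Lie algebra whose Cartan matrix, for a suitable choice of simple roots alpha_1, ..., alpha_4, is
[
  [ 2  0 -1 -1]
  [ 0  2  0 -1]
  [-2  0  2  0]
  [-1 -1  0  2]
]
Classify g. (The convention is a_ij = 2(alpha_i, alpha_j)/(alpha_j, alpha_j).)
The matrix has rank 4 with 2's on the diagonal. Reading the off-diagonal entries as Dynkin edges (a single edge where a_ij = a_ji = -1; a double or triple edge where a_ij * a_ji = 2 or 3), the diagram is a chain of 4 nodes with a double edge at one end; the terminal node there is the unique long simple root (C_4). One simple-root ordering that puts it in standard form is (alpha_2, alpha_4, alpha_1, alpha_3). So the algebra is type C_4, i.e. sp(8).

C_4 (sp(8))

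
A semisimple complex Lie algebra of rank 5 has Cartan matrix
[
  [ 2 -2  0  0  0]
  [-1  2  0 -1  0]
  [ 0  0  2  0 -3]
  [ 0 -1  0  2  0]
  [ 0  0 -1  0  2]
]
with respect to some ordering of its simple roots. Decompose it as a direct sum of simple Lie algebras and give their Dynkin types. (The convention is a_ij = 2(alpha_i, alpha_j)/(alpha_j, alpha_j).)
type C_3 ⊕ type G_2

The diagram associated to this matrix has two connected components: the simple roots {alpha_1, alpha_2, alpha_4} form a chain of 3 nodes with a double edge at one end; the terminal node there is the unique long simple root (C_3), and {alpha_3, alpha_5} form two nodes joined by a triple edge (G_2). A semisimple Lie algebra decomposes uniquely as the direct sum of simple ideals, one per connected component of its Dynkin diagram, so g ≅ C_3 ⊕ G_2 (dimension 21 + 14 = 35).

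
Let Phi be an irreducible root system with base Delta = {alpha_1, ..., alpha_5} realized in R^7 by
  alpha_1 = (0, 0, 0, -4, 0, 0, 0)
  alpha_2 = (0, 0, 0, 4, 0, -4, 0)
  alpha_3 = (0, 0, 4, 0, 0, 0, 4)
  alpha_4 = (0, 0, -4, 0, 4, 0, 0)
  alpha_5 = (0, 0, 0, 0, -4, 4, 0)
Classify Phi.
Compute the Cartan integers a_ij = 2(alpha_i, alpha_j)/(alpha_j, alpha_j); the resulting 5x5 Cartan matrix is
[[2, -1, 0, 0, 0], [-2, 2, 0, 0, -1], [0, 0, 2, -1, 0], [0, 0, -1, 2, -1], [0, -1, 0, -1, 2]].
The roots have two lengths (squared-length ratio 2:1); the short ones are alpha_{1}. The associated Dynkin diagram is a chain of 5 nodes with a double edge at one end; the terminal node there is the unique short simple root (B_5), so the type is B_5 (the algebra so(11)).

B_5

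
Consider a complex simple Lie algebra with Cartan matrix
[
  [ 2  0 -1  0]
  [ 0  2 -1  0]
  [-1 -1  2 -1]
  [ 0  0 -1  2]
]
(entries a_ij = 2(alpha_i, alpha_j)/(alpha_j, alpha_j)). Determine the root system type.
The matrix has rank 4 with 2's on the diagonal. Reading the off-diagonal entries as Dynkin edges (a single edge where a_ij = a_ji = -1; a double or triple edge where a_ij * a_ji = 2 or 3), the diagram is a chain of 2 nodes with a fork of two nodes at one end (D_4). One simple-root ordering that puts it in standard form is (alpha_2, alpha_3, alpha_1, alpha_4). So the algebra is type D_4, i.e. so(8).

D_4 (so(8))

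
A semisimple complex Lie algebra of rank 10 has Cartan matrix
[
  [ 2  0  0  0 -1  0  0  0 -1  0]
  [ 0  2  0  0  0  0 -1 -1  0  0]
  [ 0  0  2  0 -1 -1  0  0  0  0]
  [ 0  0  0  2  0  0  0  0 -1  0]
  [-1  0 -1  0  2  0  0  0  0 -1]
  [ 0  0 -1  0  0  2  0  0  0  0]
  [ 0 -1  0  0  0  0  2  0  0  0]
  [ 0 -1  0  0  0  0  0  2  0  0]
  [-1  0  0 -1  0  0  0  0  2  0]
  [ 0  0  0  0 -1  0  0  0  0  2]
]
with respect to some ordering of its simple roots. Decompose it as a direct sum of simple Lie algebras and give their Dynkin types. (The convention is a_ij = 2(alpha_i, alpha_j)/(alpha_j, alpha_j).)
A_3 (sl(4)) ⊕ E_7

The diagram associated to this matrix has two connected components: the simple roots {alpha_2, alpha_7, alpha_8} form a chain of 3 nodes with single edges (A_3), and {alpha_1, alpha_3, alpha_4, alpha_5, alpha_6, alpha_9, alpha_10} form a chain of 6 nodes with one extra node attached to the third node from one end (E_7). A semisimple Lie algebra decomposes uniquely as the direct sum of simple ideals, one per connected component of its Dynkin diagram, so g ≅ A_3 ⊕ E_7 (dimension 15 + 133 = 148).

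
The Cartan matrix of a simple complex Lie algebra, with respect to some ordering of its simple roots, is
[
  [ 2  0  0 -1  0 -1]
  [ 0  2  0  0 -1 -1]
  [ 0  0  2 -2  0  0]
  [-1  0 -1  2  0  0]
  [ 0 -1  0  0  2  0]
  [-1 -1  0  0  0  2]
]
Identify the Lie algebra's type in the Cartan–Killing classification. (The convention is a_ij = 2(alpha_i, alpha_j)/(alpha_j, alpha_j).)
The matrix has rank 6 with 2's on the diagonal. Reading the off-diagonal entries as Dynkin edges (a single edge where a_ij = a_ji = -1; a double or triple edge where a_ij * a_ji = 2 or 3), the diagram is a chain of 6 nodes with a double edge at one end; the terminal node there is the unique long simple root (C_6). One simple-root ordering that puts it in standard form is (alpha_5, alpha_2, alpha_6, alpha_1, alpha_4, alpha_3). So the algebra is type C_6, i.e. sp(12).

type C_6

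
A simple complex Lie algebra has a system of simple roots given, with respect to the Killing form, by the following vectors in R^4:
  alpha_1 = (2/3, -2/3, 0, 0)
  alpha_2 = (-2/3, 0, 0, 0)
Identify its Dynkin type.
type B_2

Compute the Cartan integers a_ij = 2(alpha_i, alpha_j)/(alpha_j, alpha_j); the resulting 2x2 Cartan matrix is
[[2, -2], [-1, 2]].
The roots have two lengths (squared-length ratio 2:1); the short ones are alpha_{2}. The associated Dynkin diagram is a chain of 2 nodes with a double edge at one end; the terminal node there is the unique short simple root (B_2), so the type is B_2 (the algebra so(5)).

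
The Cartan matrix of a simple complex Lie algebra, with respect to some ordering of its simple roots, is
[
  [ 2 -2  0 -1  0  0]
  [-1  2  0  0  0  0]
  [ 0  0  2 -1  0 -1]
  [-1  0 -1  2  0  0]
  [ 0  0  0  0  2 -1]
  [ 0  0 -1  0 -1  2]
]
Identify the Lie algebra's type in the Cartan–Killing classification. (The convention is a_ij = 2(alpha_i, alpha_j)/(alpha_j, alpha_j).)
The matrix has rank 6 with 2's on the diagonal. Reading the off-diagonal entries as Dynkin edges (a single edge where a_ij = a_ji = -1; a double or triple edge where a_ij * a_ji = 2 or 3), the diagram is a chain of 6 nodes with a double edge at one end; the terminal node there is the unique short simple root (B_6). One simple-root ordering that puts it in standard form is (alpha_5, alpha_6, alpha_3, alpha_4, alpha_1, alpha_2). So the algebra is type B_6, i.e. so(13).

type B_6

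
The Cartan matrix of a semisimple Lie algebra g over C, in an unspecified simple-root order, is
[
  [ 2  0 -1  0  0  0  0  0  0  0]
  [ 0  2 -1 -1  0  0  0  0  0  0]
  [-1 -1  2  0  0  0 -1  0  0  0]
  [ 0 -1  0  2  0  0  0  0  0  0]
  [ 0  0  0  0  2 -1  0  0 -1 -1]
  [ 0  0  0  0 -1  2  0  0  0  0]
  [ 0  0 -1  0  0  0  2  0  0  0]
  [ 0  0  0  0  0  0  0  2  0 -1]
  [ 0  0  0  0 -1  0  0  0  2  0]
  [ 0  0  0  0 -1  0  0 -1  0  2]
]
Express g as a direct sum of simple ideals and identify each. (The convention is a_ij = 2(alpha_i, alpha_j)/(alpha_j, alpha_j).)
The diagram associated to this matrix has two connected components: the simple roots {alpha_1, alpha_2, alpha_3, alpha_4, alpha_7} form a chain of 3 nodes with a fork of two nodes at one end (D_5), and {alpha_5, alpha_6, alpha_8, alpha_9, alpha_10} form a chain of 3 nodes with a fork of two nodes at one end (D_5). A semisimple Lie algebra decomposes uniquely as the direct sum of simple ideals, one per connected component of its Dynkin diagram, so g ≅ D_5 ⊕ D_5 (dimension 45 + 45 = 90).

D5 ⊕ D5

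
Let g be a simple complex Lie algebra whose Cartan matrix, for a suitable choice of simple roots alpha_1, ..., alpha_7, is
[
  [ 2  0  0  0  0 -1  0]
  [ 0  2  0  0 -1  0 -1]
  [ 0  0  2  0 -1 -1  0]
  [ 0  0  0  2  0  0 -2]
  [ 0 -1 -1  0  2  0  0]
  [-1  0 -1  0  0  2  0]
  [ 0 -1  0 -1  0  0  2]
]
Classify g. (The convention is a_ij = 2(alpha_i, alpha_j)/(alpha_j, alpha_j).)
The matrix has rank 7 with 2's on the diagonal. Reading the off-diagonal entries as Dynkin edges (a single edge where a_ij = a_ji = -1; a double or triple edge where a_ij * a_ji = 2 or 3), the diagram is a chain of 7 nodes with a double edge at one end; the terminal node there is the unique long simple root (C_7). One simple-root ordering that puts it in standard form is (alpha_1, alpha_6, alpha_3, alpha_5, alpha_2, alpha_7, alpha_4). So the algebra is type C_7, i.e. sp(14).

C7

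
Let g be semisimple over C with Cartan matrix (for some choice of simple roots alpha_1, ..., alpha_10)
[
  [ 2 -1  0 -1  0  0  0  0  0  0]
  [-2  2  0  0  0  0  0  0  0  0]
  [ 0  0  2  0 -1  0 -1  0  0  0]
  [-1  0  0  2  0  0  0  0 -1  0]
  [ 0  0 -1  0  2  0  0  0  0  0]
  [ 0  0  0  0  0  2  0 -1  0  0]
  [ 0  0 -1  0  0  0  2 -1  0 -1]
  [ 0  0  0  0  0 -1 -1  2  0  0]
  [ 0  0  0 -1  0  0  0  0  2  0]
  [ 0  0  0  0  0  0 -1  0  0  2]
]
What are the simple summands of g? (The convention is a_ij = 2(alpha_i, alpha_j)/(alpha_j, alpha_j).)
The diagram associated to this matrix has two connected components: the simple roots {alpha_1, alpha_2, alpha_4, alpha_9} form a chain of 4 nodes with a double edge at one end; the terminal node there is the unique long simple root (C_4), and {alpha_3, alpha_5, alpha_6, alpha_7, alpha_8, alpha_10} form a chain of 5 nodes with one extra node attached to the third node from one end (E_6). A semisimple Lie algebra decomposes uniquely as the direct sum of simple ideals, one per connected component of its Dynkin diagram, so g ≅ C_4 ⊕ E_6 (dimension 36 + 78 = 114).

type C_4 ⊕ type E_6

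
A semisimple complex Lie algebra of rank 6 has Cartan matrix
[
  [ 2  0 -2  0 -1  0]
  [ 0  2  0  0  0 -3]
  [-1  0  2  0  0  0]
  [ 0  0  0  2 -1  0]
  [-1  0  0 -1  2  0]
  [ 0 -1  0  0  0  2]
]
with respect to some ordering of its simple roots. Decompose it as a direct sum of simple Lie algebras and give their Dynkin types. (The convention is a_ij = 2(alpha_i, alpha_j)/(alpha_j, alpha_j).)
type B_4 + type G_2

The diagram associated to this matrix has two connected components: the simple roots {alpha_1, alpha_3, alpha_4, alpha_5} form a chain of 4 nodes with a double edge at one end; the terminal node there is the unique short simple root (B_4), and {alpha_2, alpha_6} form two nodes joined by a triple edge (G_2). A semisimple Lie algebra decomposes uniquely as the direct sum of simple ideals, one per connected component of its Dynkin diagram, so g ≅ B_4 ⊕ G_2 (dimension 36 + 14 = 50).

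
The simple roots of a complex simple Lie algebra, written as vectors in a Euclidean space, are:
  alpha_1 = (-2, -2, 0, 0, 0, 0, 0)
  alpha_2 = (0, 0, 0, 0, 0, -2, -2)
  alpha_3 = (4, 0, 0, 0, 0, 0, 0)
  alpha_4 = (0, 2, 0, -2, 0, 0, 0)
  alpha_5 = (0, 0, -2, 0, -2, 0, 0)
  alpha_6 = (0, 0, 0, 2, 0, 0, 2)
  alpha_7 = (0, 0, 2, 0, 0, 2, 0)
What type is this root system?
C_7

Compute the Cartan integers a_ij = 2(alpha_i, alpha_j)/(alpha_j, alpha_j); the resulting 7x7 Cartan matrix is
[[2, 0, -1, -1, 0, 0, 0], [0, 2, 0, 0, 0, -1, -1], [-2, 0, 2, 0, 0, 0, 0], [-1, 0, 0, 2, 0, -1, 0], [0, 0, 0, 0, 2, 0, -1], [0, -1, 0, -1, 0, 2, 0], [0, -1, 0, 0, -1, 0, 2]].
The roots have two lengths (squared-length ratio 2:1); the short ones are alpha_{1,2,4,5,6,7}. The associated Dynkin diagram is a chain of 7 nodes with a double edge at one end; the terminal node there is the unique long simple root (C_7), so the type is C_7 (the algebra sp(14)).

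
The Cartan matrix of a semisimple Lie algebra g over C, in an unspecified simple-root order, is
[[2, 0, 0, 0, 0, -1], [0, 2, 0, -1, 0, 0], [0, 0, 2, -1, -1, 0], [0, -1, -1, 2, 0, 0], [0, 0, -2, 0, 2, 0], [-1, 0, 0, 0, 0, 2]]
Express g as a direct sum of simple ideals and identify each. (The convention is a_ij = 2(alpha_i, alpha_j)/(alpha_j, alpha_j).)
A2 ⊕ C4

The diagram associated to this matrix has two connected components: the simple roots {alpha_1, alpha_6} form a chain of 2 nodes with single edges (A_2), and {alpha_2, alpha_3, alpha_4, alpha_5} form a chain of 4 nodes with a double edge at one end; the terminal node there is the unique long simple root (C_4). A semisimple Lie algebra decomposes uniquely as the direct sum of simple ideals, one per connected component of its Dynkin diagram, so g ≅ A_2 ⊕ C_4 (dimension 8 + 36 = 44).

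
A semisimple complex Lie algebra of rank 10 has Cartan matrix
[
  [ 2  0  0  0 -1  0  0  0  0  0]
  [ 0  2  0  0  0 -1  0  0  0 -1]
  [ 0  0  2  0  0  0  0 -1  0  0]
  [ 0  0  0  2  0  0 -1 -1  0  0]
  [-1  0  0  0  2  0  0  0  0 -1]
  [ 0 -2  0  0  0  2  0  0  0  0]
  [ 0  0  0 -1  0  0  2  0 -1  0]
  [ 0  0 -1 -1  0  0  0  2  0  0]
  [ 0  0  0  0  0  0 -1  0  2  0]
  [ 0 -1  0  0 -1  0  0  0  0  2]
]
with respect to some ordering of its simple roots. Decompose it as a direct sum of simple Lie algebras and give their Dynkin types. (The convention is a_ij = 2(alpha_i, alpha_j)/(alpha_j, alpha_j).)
The diagram associated to this matrix has two connected components: the simple roots {alpha_3, alpha_4, alpha_7, alpha_8, alpha_9} form a chain of 5 nodes with single edges (A_5), and {alpha_1, alpha_2, alpha_5, alpha_6, alpha_10} form a chain of 5 nodes with a double edge at one end; the terminal node there is the unique long simple root (C_5). A semisimple Lie algebra decomposes uniquely as the direct sum of simple ideals, one per connected component of its Dynkin diagram, so g ≅ A_5 ⊕ C_5 (dimension 35 + 55 = 90).

A_5 (sl(6)) ⊕ C_5 (sp(10))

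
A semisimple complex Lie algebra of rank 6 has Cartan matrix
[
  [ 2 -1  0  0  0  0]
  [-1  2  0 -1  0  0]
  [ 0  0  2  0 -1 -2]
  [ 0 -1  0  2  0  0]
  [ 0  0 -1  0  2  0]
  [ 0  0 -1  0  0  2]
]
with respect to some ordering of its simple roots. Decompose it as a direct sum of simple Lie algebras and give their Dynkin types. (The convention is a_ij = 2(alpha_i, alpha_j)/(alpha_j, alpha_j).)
A_3 (sl(4)) ⊕ B_3 (so(7))

The diagram associated to this matrix has two connected components: the simple roots {alpha_1, alpha_2, alpha_4} form a chain of 3 nodes with single edges (A_3), and {alpha_3, alpha_5, alpha_6} form a chain of 3 nodes with a double edge at one end; the terminal node there is the unique short simple root (B_3). A semisimple Lie algebra decomposes uniquely as the direct sum of simple ideals, one per connected component of its Dynkin diagram, so g ≅ A_3 ⊕ B_3 (dimension 15 + 21 = 36).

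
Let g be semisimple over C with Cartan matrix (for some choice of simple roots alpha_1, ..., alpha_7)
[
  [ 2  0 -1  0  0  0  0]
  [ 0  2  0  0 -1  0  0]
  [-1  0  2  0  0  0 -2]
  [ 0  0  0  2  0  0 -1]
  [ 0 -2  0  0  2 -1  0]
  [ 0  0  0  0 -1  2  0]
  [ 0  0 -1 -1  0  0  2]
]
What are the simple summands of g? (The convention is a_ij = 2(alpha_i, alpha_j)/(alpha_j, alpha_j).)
The diagram associated to this matrix has two connected components: the simple roots {alpha_2, alpha_5, alpha_6} form a chain of 3 nodes with a double edge at one end; the terminal node there is the unique short simple root (B_3), and {alpha_1, alpha_3, alpha_4, alpha_7} form a chain of 4 nodes with a double edge between the middle two (F_4). A semisimple Lie algebra decomposes uniquely as the direct sum of simple ideals, one per connected component of its Dynkin diagram, so g ≅ B_3 ⊕ F_4 (dimension 21 + 52 = 73).

B3 ⊕ F4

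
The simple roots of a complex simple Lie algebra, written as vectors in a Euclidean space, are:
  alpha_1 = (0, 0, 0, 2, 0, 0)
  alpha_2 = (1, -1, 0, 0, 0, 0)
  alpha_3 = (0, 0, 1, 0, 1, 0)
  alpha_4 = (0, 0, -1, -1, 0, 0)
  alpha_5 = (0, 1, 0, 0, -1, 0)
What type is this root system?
Compute the Cartan integers a_ij = 2(alpha_i, alpha_j)/(alpha_j, alpha_j); the resulting 5x5 Cartan matrix is
[[2, 0, 0, -2, 0], [0, 2, 0, 0, -1], [0, 0, 2, -1, -1], [-1, 0, -1, 2, 0], [0, -1, -1, 0, 2]].
The roots have two lengths (squared-length ratio 2:1); the short ones are alpha_{2,3,4,5}. The associated Dynkin diagram is a chain of 5 nodes with a double edge at one end; the terminal node there is the unique long simple root (C_5), so the type is C_5 (the algebra sp(10)).

type C_5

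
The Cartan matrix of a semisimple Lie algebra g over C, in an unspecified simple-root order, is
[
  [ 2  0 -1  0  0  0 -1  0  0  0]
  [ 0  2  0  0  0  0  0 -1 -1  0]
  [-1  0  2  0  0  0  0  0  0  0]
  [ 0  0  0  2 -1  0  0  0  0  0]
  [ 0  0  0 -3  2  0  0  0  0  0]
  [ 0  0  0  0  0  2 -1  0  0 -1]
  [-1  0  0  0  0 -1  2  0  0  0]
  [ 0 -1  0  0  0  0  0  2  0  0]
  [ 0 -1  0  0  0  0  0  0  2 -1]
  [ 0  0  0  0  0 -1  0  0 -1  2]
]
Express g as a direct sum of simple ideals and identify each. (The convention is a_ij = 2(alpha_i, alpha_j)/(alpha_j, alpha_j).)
A_8 (sl(9)) + G_2

The diagram associated to this matrix has two connected components: the simple roots {alpha_1, alpha_2, alpha_3, alpha_6, alpha_7, alpha_8, alpha_9, alpha_10} form a chain of 8 nodes with single edges (A_8), and {alpha_4, alpha_5} form two nodes joined by a triple edge (G_2). A semisimple Lie algebra decomposes uniquely as the direct sum of simple ideals, one per connected component of its Dynkin diagram, so g ≅ A_8 ⊕ G_2 (dimension 80 + 14 = 94).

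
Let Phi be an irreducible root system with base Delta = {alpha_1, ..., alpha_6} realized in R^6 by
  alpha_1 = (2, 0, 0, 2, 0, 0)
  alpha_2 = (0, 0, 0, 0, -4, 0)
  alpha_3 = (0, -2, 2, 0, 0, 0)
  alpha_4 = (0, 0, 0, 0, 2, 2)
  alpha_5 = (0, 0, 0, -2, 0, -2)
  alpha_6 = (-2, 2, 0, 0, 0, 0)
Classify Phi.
C6

Compute the Cartan integers a_ij = 2(alpha_i, alpha_j)/(alpha_j, alpha_j); the resulting 6x6 Cartan matrix is
[[2, 0, 0, 0, -1, -1], [0, 2, 0, -2, 0, 0], [0, 0, 2, 0, 0, -1], [0, -1, 0, 2, -1, 0], [-1, 0, 0, -1, 2, 0], [-1, 0, -1, 0, 0, 2]].
The roots have two lengths (squared-length ratio 2:1); the short ones are alpha_{1,3,4,5,6}. The associated Dynkin diagram is a chain of 6 nodes with a double edge at one end; the terminal node there is the unique long simple root (C_6), so the type is C_6 (the algebra sp(12)).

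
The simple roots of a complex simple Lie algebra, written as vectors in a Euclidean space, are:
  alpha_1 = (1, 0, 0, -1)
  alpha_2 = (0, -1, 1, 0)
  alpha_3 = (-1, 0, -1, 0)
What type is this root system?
A3

Compute the Cartan integers a_ij = 2(alpha_i, alpha_j)/(alpha_j, alpha_j); the resulting 3x3 Cartan matrix is
[[2, 0, -1], [0, 2, -1], [-1, -1, 2]].
All simple roots have the same length, so the diagram is simply laced. The associated Dynkin diagram is a chain of 3 nodes with single edges (A_3), so the type is A_3 (the algebra sl(4)).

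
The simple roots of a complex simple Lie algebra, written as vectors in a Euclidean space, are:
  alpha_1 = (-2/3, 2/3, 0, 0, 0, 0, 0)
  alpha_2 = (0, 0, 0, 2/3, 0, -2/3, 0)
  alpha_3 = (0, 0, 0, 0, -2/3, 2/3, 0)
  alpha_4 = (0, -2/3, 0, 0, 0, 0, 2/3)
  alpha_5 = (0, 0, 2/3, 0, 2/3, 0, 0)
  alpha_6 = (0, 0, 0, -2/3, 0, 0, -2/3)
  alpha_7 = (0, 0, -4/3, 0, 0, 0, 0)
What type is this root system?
C7

Compute the Cartan integers a_ij = 2(alpha_i, alpha_j)/(alpha_j, alpha_j); the resulting 7x7 Cartan matrix is
[[2, 0, 0, -1, 0, 0, 0], [0, 2, -1, 0, 0, -1, 0], [0, -1, 2, 0, -1, 0, 0], [-1, 0, 0, 2, 0, -1, 0], [0, 0, -1, 0, 2, 0, -1], [0, -1, 0, -1, 0, 2, 0], [0, 0, 0, 0, -2, 0, 2]].
The roots have two lengths (squared-length ratio 2:1); the short ones are alpha_{1,2,3,4,5,6}. The associated Dynkin diagram is a chain of 7 nodes with a double edge at one end; the terminal node there is the unique long simple root (C_7), so the type is C_7 (the algebra sp(14)).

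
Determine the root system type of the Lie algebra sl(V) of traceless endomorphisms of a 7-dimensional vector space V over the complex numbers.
A_6

This is sl(7), which has dimension 7^2 - 1 = 48 and rank 7 - 1 = 6 (a Cartan subalgebra is the diagonal traceless matrices). In the classification of classical Lie algebras, the special linear algebra sl(n+1) has type A_n; here n = 6, so the Dynkin diagram is a chain of 6 nodes with single edges (A_6). Hence the type is A_6.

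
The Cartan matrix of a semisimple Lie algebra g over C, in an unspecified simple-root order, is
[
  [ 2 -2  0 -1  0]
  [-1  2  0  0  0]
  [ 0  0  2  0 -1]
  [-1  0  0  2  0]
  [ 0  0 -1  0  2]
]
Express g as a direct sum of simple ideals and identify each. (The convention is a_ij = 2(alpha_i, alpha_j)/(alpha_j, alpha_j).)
A_2 (sl(3)) + B_3 (so(7))

The diagram associated to this matrix has two connected components: the simple roots {alpha_3, alpha_5} form a chain of 2 nodes with single edges (A_2), and {alpha_1, alpha_2, alpha_4} form a chain of 3 nodes with a double edge at one end; the terminal node there is the unique short simple root (B_3). A semisimple Lie algebra decomposes uniquely as the direct sum of simple ideals, one per connected component of its Dynkin diagram, so g ≅ A_2 ⊕ B_3 (dimension 8 + 21 = 29).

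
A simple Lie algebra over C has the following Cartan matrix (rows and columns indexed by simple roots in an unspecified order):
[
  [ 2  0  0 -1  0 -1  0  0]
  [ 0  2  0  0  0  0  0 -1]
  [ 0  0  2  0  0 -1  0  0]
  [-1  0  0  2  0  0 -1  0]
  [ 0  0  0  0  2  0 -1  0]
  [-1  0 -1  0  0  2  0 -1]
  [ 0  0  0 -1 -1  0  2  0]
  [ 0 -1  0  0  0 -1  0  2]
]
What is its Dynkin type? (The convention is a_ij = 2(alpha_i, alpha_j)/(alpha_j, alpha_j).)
The matrix has rank 8 with 2's on the diagonal. Reading the off-diagonal entries as Dynkin edges (a single edge where a_ij = a_ji = -1; a double or triple edge where a_ij * a_ji = 2 or 3), the diagram is a chain of 7 nodes with one extra node attached to the third node from one end (E_8). One simple-root ordering that puts it in standard form is (alpha_2, alpha_3, alpha_8, alpha_6, alpha_1, alpha_4, alpha_7, alpha_5). So the algebra is type E_8.

type E_8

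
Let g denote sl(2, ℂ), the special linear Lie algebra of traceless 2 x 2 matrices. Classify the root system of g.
This is sl(2), which has dimension 2^2 - 1 = 3 and rank 2 - 1 = 1 (a Cartan subalgebra is the diagonal traceless matrices). In the classification of classical Lie algebras, the special linear algebra sl(n+1) has type A_n; here n = 1, so the Dynkin diagram is a chain of 1 nodes with single edges (A_1). Hence the type is A_1.

A1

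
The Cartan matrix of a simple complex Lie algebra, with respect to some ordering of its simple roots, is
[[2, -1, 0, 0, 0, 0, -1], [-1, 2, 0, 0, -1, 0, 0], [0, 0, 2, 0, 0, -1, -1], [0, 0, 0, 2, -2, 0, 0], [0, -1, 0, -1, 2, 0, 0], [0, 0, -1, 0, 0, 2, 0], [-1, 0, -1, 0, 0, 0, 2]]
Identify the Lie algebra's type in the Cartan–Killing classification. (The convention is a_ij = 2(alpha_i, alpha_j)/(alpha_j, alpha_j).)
C_7 (sp(14))

The matrix has rank 7 with 2's on the diagonal. Reading the off-diagonal entries as Dynkin edges (a single edge where a_ij = a_ji = -1; a double or triple edge where a_ij * a_ji = 2 or 3), the diagram is a chain of 7 nodes with a double edge at one end; the terminal node there is the unique long simple root (C_7). One simple-root ordering that puts it in standard form is (alpha_6, alpha_3, alpha_7, alpha_1, alpha_2, alpha_5, alpha_4). So the algebra is type C_7, i.e. sp(14).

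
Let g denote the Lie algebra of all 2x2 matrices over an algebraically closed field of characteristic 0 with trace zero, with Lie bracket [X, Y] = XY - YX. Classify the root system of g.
type A_1

This is sl(2), which has dimension 2^2 - 1 = 3 and rank 2 - 1 = 1 (a Cartan subalgebra is the diagonal traceless matrices). In the classification of classical Lie algebras, the special linear algebra sl(n+1) has type A_n; here n = 1, so the Dynkin diagram is a chain of 1 nodes with single edges (A_1). Hence the type is A_1.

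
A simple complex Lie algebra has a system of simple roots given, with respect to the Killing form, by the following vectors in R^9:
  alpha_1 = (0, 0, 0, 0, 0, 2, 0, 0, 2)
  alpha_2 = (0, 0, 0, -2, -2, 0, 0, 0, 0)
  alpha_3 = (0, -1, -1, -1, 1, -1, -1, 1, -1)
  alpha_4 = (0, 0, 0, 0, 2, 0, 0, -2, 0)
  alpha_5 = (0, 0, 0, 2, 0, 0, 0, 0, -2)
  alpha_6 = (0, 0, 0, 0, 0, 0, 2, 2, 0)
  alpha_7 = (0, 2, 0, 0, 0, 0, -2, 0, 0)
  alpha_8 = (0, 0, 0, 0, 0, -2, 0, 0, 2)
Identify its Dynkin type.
E8

Compute the Cartan integers a_ij = 2(alpha_i, alpha_j)/(alpha_j, alpha_j); the resulting 8x8 Cartan matrix is
[[2, 0, -1, 0, -1, 0, 0, 0], [0, 2, 0, -1, -1, 0, 0, 0], [-1, 0, 2, 0, 0, 0, 0, 0], [0, -1, 0, 2, 0, -1, 0, 0], [-1, -1, 0, 0, 2, 0, 0, -1], [0, 0, 0, -1, 0, 2, -1, 0], [0, 0, 0, 0, 0, -1, 2, 0], [0, 0, 0, 0, -1, 0, 0, 2]].
All simple roots have the same length, so the diagram is simply laced. The associated Dynkin diagram is a chain of 7 nodes with one extra node attached to the third node from one end (E_8), so the type is E_8.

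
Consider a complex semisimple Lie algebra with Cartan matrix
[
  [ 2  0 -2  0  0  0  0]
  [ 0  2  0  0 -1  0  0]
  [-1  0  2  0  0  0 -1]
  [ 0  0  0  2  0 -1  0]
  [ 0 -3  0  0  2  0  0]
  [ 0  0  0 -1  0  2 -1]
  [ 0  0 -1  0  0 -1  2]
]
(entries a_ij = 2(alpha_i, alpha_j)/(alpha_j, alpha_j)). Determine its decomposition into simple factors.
The diagram associated to this matrix has two connected components: the simple roots {alpha_1, alpha_3, alpha_4, alpha_6, alpha_7} form a chain of 5 nodes with a double edge at one end; the terminal node there is the unique long simple root (C_5), and {alpha_2, alpha_5} form two nodes joined by a triple edge (G_2). A semisimple Lie algebra decomposes uniquely as the direct sum of simple ideals, one per connected component of its Dynkin diagram, so g ≅ C_5 ⊕ G_2 (dimension 55 + 14 = 69).

C_5 (sp(10)) + G_2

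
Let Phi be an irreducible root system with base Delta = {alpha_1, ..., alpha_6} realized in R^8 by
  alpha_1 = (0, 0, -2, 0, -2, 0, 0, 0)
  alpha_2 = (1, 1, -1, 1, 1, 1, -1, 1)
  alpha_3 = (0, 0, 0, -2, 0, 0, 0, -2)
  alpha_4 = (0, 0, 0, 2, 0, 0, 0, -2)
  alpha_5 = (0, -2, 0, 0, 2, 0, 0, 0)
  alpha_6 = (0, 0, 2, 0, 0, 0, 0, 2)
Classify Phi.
Compute the Cartan integers a_ij = 2(alpha_i, alpha_j)/(alpha_j, alpha_j); the resulting 6x6 Cartan matrix is
[[2, 0, 0, 0, -1, -1], [0, 2, -1, 0, 0, 0], [0, -1, 2, 0, 0, -1], [0, 0, 0, 2, 0, -1], [-1, 0, 0, 0, 2, 0], [-1, 0, -1, -1, 0, 2]].
All simple roots have the same length, so the diagram is simply laced. The associated Dynkin diagram is a chain of 5 nodes with one extra node attached to the third node from one end (E_6), so the type is E_6.

type E_6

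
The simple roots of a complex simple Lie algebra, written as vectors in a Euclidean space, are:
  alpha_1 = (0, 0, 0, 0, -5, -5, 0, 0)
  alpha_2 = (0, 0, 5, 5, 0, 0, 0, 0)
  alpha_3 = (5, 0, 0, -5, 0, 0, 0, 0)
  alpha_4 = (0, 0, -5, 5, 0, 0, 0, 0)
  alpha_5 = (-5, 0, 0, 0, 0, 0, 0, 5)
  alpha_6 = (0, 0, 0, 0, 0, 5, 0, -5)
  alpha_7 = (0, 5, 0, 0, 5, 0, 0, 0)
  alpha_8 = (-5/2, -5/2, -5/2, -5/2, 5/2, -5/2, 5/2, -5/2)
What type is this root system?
Compute the Cartan integers a_ij = 2(alpha_i, alpha_j)/(alpha_j, alpha_j); the resulting 8x8 Cartan matrix is
[[2, 0, 0, 0, 0, -1, -1, 0], [0, 2, -1, 0, 0, 0, 0, -1], [0, -1, 2, -1, -1, 0, 0, 0], [0, 0, -1, 2, 0, 0, 0, 0], [0, 0, -1, 0, 2, -1, 0, 0], [-1, 0, 0, 0, -1, 2, 0, 0], [-1, 0, 0, 0, 0, 0, 2, 0], [0, -1, 0, 0, 0, 0, 0, 2]].
All simple roots have the same length, so the diagram is simply laced. The associated Dynkin diagram is a chain of 7 nodes with one extra node attached to the third node from one end (E_8), so the type is E_8.

E_8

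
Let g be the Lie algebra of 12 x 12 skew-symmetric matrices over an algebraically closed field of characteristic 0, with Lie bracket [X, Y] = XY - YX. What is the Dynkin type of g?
This is so(12) with 12 even, which has dimension 12(12-1)/2 = 66 and rank 12/2 = 6. In the classification of classical Lie algebras, the orthogonal algebra so(2n) in an even number of variables has type D_n; here n = 6, so the Dynkin diagram is a chain of 4 nodes with a fork of two nodes at one end (D_6). Hence the type is D_6.

D6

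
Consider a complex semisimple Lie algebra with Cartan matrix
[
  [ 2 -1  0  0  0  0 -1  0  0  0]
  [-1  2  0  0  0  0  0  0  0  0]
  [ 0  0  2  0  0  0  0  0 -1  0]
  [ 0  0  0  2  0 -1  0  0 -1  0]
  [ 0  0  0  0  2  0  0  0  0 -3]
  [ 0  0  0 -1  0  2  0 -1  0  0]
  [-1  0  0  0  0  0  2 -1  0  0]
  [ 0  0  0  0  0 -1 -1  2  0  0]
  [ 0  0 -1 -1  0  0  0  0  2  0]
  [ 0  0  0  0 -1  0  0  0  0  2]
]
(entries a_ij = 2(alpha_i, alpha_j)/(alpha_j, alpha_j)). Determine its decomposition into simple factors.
A_8 (sl(9)) ⊕ G_2

The diagram associated to this matrix has two connected components: the simple roots {alpha_1, alpha_2, alpha_3, alpha_4, alpha_6, alpha_7, alpha_8, alpha_9} form a chain of 8 nodes with single edges (A_8), and {alpha_5, alpha_10} form two nodes joined by a triple edge (G_2). A semisimple Lie algebra decomposes uniquely as the direct sum of simple ideals, one per connected component of its Dynkin diagram, so g ≅ A_8 ⊕ G_2 (dimension 80 + 14 = 94).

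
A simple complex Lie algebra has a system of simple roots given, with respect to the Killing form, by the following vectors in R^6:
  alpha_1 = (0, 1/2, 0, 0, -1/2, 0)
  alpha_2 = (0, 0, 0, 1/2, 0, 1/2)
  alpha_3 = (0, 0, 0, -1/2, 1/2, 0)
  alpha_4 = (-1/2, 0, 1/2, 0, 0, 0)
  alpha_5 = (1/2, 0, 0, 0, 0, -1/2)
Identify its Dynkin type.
Compute the Cartan integers a_ij = 2(alpha_i, alpha_j)/(alpha_j, alpha_j); the resulting 5x5 Cartan matrix is
[[2, 0, -1, 0, 0], [0, 2, -1, 0, -1], [-1, -1, 2, 0, 0], [0, 0, 0, 2, -1], [0, -1, 0, -1, 2]].
All simple roots have the same length, so the diagram is simply laced. The associated Dynkin diagram is a chain of 5 nodes with single edges (A_5), so the type is A_5 (the algebra sl(6)).

A_5 (sl(6))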